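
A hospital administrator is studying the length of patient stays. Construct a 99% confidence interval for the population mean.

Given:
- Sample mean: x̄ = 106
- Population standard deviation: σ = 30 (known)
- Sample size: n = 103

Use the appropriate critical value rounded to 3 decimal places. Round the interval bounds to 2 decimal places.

The population standard deviation σ is known, so use a z-interval (standard normal critical value).

For 99% confidence, z* = 2.576 (from standard normal table)

Standard error: SE = σ/√n = 30/√103 = 2.955988

Margin of error: E = z* × SE = 2.576 × 2.955988 = 7.6146

Z-interval: x̄ ± E = 106 ± 7.6146 = (98.3854, 113.6146)

Rounded to 2 decimal places:

(98.39, 113.61)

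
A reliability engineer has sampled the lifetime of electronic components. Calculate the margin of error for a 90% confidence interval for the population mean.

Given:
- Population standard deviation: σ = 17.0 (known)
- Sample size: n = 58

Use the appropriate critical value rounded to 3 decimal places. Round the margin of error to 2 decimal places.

The population standard deviation σ is known, so use the z-interval margin of error formula.

For 90% confidence, z* = 1.645 (from standard normal table)

Margin of error formula for z-interval: E = z* × σ/√n

E = 1.645 × 17.0/√58
  = 1.645 × 2.232209
  = 3.6720

Rounded to 2 decimal places:

3.67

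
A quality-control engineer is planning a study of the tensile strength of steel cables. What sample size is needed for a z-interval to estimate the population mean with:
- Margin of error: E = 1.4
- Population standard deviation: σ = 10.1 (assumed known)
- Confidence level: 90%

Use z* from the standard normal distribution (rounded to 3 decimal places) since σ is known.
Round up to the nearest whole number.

Using z* since population σ is known (z-interval formula).

For 90% confidence, z* = 1.645 (from standard normal table)

Sample size formula for z-interval: n = (z*σ/E)²

n = (1.645 × 10.1 / 1.4)²
  = (11.867500)²
  = 140.8376

Round up to the nearest whole number: n = 141

141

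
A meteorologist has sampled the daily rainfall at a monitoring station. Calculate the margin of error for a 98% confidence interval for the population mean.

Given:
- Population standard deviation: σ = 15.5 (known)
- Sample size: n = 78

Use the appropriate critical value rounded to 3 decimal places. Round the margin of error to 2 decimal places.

The population standard deviation σ is known, so use the z-interval margin of error formula.

For 98% confidence, z* = 2.326 (from standard normal table)

Margin of error formula for z-interval: E = z* × σ/√n

E = 2.326 × 15.5/√78
  = 2.326 × 1.755029
  = 4.0822

Rounded to 2 decimal places:

4.08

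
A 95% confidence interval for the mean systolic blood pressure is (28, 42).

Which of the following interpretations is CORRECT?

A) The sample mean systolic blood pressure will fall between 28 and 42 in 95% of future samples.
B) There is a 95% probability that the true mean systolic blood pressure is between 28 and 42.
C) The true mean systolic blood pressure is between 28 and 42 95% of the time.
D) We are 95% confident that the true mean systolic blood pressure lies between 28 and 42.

A confidence interval represents our confidence in the procedure, not a probability statement about the parameter.

Key concept: If we repeated this sampling process many times and computed a 95% CI each time, about 95% of those intervals would contain the true population parameter.

For this specific interval (28, 42):
- Midpoint (point estimate): 35
- Margin of error: 7

The correct interpretation is the one stating confidence that the true parameter lies in the interval — option D.

D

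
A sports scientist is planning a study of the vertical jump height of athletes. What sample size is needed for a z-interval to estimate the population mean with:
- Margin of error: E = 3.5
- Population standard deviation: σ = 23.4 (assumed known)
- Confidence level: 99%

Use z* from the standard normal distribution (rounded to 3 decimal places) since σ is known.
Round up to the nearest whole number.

Using z* since population σ is known (z-interval formula).

For 99% confidence, z* = 2.576 (from standard normal table)

Sample size formula for z-interval: n = (z*σ/E)²

n = (2.576 × 23.4 / 3.5)²
  = (17.222400)²
  = 296.6111

Round up to the nearest whole number: n = 297

297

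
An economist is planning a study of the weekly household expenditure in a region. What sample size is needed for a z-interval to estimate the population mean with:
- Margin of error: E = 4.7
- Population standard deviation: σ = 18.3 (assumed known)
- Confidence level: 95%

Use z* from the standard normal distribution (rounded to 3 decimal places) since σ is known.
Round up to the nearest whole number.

Using z* since population σ is known (z-interval formula).

For 95% confidence, z* = 1.96 (from standard normal table)

Sample size formula for z-interval: n = (z*σ/E)²

n = (1.96 × 18.3 / 4.7)²
  = (7.631489)²
  = 58.2396

Round up to the nearest whole number: n = 59

59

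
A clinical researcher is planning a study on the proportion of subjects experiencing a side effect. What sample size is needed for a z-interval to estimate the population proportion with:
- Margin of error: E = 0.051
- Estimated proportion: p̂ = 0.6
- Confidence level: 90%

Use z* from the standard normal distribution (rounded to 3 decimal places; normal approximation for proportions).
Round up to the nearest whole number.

Using z* for proportion z-interval (normal approximation).

For 90% confidence, z* = 1.645 (from standard normal table)

Sample size formula for proportion z-interval: n = z*²p̂(1-p̂)/E²

n = 1.645² × 0.6 × 0.4 / 0.051²
  = 2.706025 × 0.24 / 0.002601
  = 249.6909

Round up to the nearest whole number: n = 250

250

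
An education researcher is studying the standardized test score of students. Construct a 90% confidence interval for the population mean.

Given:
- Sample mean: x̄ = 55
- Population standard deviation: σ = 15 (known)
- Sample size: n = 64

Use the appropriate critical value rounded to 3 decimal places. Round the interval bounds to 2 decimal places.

The population standard deviation σ is known, so use a z-interval (standard normal critical value).

For 90% confidence, z* = 1.645 (from standard normal table)

Standard error: SE = σ/√n = 15/√64 = 1.875000

Margin of error: E = z* × SE = 1.645 × 1.875000 = 3.0844

Z-interval: x̄ ± E = 55 ± 3.0844 = (51.9156, 58.0844)

Rounded to 2 decimal places:

(51.92, 58.08)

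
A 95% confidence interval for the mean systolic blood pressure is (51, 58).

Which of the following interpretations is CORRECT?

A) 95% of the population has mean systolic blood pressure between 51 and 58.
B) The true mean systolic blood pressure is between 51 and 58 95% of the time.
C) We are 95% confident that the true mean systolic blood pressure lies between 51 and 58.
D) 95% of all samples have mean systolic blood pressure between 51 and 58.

A confidence interval represents our confidence in the procedure, not a probability statement about the parameter.

Key concept: If we repeated this sampling process many times and computed a 95% CI each time, about 95% of those intervals would contain the true population parameter.

For this specific interval (51, 58):
- Midpoint (point estimate): 54.5
- Margin of error: 3.5

The correct interpretation is the one stating confidence that the true parameter lies in the interval — option C.

C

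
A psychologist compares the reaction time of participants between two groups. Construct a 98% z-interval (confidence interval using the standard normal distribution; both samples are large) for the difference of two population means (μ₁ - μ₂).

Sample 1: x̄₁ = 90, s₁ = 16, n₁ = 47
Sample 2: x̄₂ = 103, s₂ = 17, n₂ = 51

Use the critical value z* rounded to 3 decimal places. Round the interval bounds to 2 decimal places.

Both samples are large (n₁ = 47 ≥ 30, n₂ = 51 ≥ 30), so a z-interval for the difference of means applies.

Point estimate: x̄₁ - x̄₂ = 90 - 103 = -13

Standard error: SE = √(s₁²/n₁ + s₂²/n₂)
= √(16²/47 + 17²/51)
= √(5.446809 + 5.666667)
= 3.333688

For 98% confidence, z* = 2.326 (from standard normal table)
Margin of error: E = z* × SE = 2.326 × 3.333688 = 7.7542

Z-interval: (x̄₁ - x̄₂) ± E = -13 ± 7.7542 = (-20.7542, -5.2458)

Rounded to 2 decimal places:

(-20.75, -5.25)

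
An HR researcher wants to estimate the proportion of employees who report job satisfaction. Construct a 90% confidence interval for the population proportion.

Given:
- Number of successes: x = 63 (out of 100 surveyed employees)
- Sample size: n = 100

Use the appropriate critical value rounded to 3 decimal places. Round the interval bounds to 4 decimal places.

Sample proportion: p̂ = 63/100 = 0.630000

Check conditions for normal approximation:
  np̂ = 63 ≥ 10 ✓
  n(1-p̂) = 37 ≥ 10 ✓

The sample is large enough, so use a z-interval (normal approximation) for the proportion.

For 90% confidence, z* = 1.645 (from standard normal table)

Standard error: SE = √(p̂(1-p̂)/n) = √(0.630000×0.370000/100) = 0.04828043

Margin of error: E = z* × SE = 1.645 × 0.04828043 = 0.079421

Z-interval: p̂ ± E = 0.630000 ± 0.079421 = (0.550579, 0.709421)

Rounded to 4 decimal places:

(0.5506, 0.7094)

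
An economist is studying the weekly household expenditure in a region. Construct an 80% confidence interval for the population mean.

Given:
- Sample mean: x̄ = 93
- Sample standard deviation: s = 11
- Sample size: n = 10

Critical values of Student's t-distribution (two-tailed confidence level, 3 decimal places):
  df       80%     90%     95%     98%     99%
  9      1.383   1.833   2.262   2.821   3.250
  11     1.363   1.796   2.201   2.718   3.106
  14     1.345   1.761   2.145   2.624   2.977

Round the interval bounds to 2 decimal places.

The population standard deviation σ is unknown (only the sample standard deviation s is given), so use a t-interval with df = n - 1 = 10 - 1 = 9.

For 80% confidence with df = 9, t* = 1.383 (from t-table)

Standard error: SE = s/√n = 11/√10 = 3.478505

Margin of error: E = t* × SE = 1.383 × 3.478505 = 4.8108

T-interval: x̄ ± E = 93 ± 4.8108 = (88.1892, 97.8108)

Rounded to 2 decimal places:

(88.19, 97.81)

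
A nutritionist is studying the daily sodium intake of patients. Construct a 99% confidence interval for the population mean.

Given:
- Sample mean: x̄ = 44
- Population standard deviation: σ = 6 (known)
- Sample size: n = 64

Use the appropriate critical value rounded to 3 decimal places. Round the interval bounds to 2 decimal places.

The population standard deviation σ is known, so use a z-interval (standard normal critical value).

For 99% confidence, z* = 2.576 (from standard normal table)

Standard error: SE = σ/√n = 6/√64 = 0.750000

Margin of error: E = z* × SE = 2.576 × 0.750000 = 1.9320

Z-interval: x̄ ± E = 44 ± 1.9320 = (42.0680, 45.9320)

Rounded to 2 decimal places:

(42.07, 45.93)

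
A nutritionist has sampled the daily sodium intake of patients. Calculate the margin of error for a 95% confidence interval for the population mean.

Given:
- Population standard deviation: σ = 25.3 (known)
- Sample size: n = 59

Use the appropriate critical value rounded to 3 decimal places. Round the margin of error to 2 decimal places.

The population standard deviation σ is known, so use the z-interval margin of error formula.

For 95% confidence, z* = 1.96 (from standard normal table)

Margin of error formula for z-interval: E = z* × σ/√n

E = 1.96 × 25.3/√59
  = 1.96 × 3.293779
  = 6.4558

Rounded to 2 decimal places:

6.46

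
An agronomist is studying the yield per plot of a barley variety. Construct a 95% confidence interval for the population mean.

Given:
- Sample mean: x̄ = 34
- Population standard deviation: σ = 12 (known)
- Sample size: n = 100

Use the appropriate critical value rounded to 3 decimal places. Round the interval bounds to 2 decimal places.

The population standard deviation σ is known, so use a z-interval (standard normal critical value).

For 95% confidence, z* = 1.96 (from standard normal table)

Standard error: SE = σ/√n = 12/√100 = 1.200000

Margin of error: E = z* × SE = 1.96 × 1.200000 = 2.3520

Z-interval: x̄ ± E = 34 ± 2.3520 = (31.6480, 36.3520)

Rounded to 2 decimal places:

(31.65, 36.35)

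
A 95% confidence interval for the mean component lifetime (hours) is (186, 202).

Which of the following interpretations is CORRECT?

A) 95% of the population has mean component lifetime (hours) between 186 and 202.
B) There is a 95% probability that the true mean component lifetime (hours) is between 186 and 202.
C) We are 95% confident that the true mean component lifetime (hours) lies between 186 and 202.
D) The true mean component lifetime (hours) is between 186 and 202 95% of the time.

A confidence interval represents our confidence in the procedure, not a probability statement about the parameter.

Key concept: If we repeated this sampling process many times and computed a 95% CI each time, about 95% of those intervals would contain the true population parameter.

For this specific interval (186, 202):
- Midpoint (point estimate): 194
- Margin of error: 8

The correct interpretation is the one stating confidence that the true parameter lies in the interval — option C.

C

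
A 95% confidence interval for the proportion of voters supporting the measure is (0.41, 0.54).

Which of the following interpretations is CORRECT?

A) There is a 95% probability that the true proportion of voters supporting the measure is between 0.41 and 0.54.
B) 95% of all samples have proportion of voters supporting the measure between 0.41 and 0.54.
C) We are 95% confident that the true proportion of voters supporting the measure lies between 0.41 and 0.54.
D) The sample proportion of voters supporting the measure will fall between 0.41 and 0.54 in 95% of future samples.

A confidence interval represents our confidence in the procedure, not a probability statement about the parameter.

Key concept: If we repeated this sampling process many times and computed a 95% CI each time, about 95% of those intervals would contain the true population parameter.

For this specific interval (0.41, 0.54):
- Midpoint (point estimate): 0.475
- Margin of error: 0.065

The correct interpretation is the one stating confidence that the true parameter lies in the interval — option C.

C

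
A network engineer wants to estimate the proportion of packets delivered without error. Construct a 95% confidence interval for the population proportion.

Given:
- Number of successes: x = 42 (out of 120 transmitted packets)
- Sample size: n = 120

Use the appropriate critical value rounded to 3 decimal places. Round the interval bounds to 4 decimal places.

Sample proportion: p̂ = 42/120 = 0.350000

Check conditions for normal approximation:
  np̂ = 42 ≥ 10 ✓
  n(1-p̂) = 78 ≥ 10 ✓

The sample is large enough, so use a z-interval (normal approximation) for the proportion.

For 95% confidence, z* = 1.96 (from standard normal table)

Standard error: SE = √(p̂(1-p̂)/n) = √(0.350000×0.650000/120) = 0.04354117

Margin of error: E = z* × SE = 1.96 × 0.04354117 = 0.085341

Z-interval: p̂ ± E = 0.350000 ± 0.085341 = (0.264659, 0.435341)

Rounded to 4 decimal places:

(0.2647, 0.4353)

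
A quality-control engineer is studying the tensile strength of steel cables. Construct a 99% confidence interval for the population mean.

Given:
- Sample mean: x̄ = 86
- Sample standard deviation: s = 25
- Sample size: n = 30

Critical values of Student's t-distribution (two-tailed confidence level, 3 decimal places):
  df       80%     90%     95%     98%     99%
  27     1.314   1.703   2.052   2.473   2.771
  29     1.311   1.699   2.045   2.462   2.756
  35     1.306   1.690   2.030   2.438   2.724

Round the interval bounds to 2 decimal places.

The population standard deviation σ is unknown (only the sample standard deviation s is given), so use a t-interval with df = n - 1 = 30 - 1 = 29.

For 99% confidence with df = 29, t* = 2.756 (from t-table)

Standard error: SE = s/√n = 25/√30 = 4.564355

Margin of error: E = t* × SE = 2.756 × 4.564355 = 12.5794

T-interval: x̄ ± E = 86 ± 12.5794 = (73.4206, 98.5794)

Rounded to 2 decimal places:

(73.42, 98.58)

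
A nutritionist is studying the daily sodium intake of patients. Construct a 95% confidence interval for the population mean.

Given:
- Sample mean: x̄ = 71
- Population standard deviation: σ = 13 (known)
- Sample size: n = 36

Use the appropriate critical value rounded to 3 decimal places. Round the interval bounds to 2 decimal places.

The population standard deviation σ is known, so use a z-interval (standard normal critical value).

For 95% confidence, z* = 1.96 (from standard normal table)

Standard error: SE = σ/√n = 13/√36 = 2.166667

Margin of error: E = z* × SE = 1.96 × 2.166667 = 4.2467

Z-interval: x̄ ± E = 71 ± 4.2467 = (66.7533, 75.2467)

Rounded to 2 decimal places:

(66.75, 75.25)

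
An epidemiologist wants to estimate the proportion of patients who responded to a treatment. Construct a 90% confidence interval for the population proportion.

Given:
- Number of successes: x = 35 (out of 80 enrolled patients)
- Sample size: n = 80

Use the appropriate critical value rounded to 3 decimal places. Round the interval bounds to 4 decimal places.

Sample proportion: p̂ = 35/80 = 0.437500

Check conditions for normal approximation:
  np̂ = 35 ≥ 10 ✓
  n(1-p̂) = 45 ≥ 10 ✓

The sample is large enough, so use a z-interval (normal approximation) for the proportion.

For 90% confidence, z* = 1.645 (from standard normal table)

Standard error: SE = √(p̂(1-p̂)/n) = √(0.437500×0.562500/80) = 0.05546325

Margin of error: E = z* × SE = 1.645 × 0.05546325 = 0.091237

Z-interval: p̂ ± E = 0.437500 ± 0.091237 = (0.346263, 0.528737)

Rounded to 4 decimal places:

(0.3463, 0.5287)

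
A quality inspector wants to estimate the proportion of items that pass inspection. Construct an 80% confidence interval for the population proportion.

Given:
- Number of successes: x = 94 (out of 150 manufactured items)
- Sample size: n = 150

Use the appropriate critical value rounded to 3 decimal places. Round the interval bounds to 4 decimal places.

Sample proportion: p̂ = 94/150 = 0.626667

Check conditions for normal approximation:
  np̂ = 94 ≥ 10 ✓
  n(1-p̂) = 56 ≥ 10 ✓

The sample is large enough, so use a z-interval (normal approximation) for the proportion.

For 80% confidence, z* = 1.282 (from standard normal table)

Standard error: SE = √(p̂(1-p̂)/n) = √(0.626667×0.373333/150) = 0.03949308

Margin of error: E = z* × SE = 1.282 × 0.03949308 = 0.050630

Z-interval: p̂ ± E = 0.626667 ± 0.050630 = (0.576037, 0.677297)

Rounded to 4 decimal places:

(0.5760, 0.6773)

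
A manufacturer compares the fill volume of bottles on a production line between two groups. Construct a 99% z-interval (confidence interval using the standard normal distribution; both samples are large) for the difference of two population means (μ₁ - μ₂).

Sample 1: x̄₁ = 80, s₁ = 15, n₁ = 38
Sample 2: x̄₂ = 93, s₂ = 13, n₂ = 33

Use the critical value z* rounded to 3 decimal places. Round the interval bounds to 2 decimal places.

Both samples are large (n₁ = 38 ≥ 30, n₂ = 33 ≥ 30), so a z-interval for the difference of means applies.

Point estimate: x̄₁ - x̄₂ = 80 - 93 = -13

Standard error: SE = √(s₁²/n₁ + s₂²/n₂)
= √(15²/38 + 13²/33)
= √(5.921053 + 5.121212)
= 3.322990

For 99% confidence, z* = 2.576 (from standard normal table)
Margin of error: E = z* × SE = 2.576 × 3.322990 = 8.5600

Z-interval: (x̄₁ - x̄₂) ± E = -13 ± 8.5600 = (-21.5600, -4.4400)

Rounded to 2 decimal places:

(-21.56, -4.44)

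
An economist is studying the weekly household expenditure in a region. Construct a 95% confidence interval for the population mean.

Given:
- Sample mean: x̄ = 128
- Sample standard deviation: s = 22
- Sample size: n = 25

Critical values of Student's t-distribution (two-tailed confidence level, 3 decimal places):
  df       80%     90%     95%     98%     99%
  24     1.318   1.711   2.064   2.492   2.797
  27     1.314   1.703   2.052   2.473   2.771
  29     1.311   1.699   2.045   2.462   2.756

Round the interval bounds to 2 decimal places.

The population standard deviation σ is unknown (only the sample standard deviation s is given), so use a t-interval with df = n - 1 = 25 - 1 = 24.

For 95% confidence with df = 24, t* = 2.064 (from t-table)

Standard error: SE = s/√n = 22/√25 = 4.400000

Margin of error: E = t* × SE = 2.064 × 4.400000 = 9.0816

T-interval: x̄ ± E = 128 ± 9.0816 = (118.9184, 137.0816)

Rounded to 2 decimal places:

(118.92, 137.08)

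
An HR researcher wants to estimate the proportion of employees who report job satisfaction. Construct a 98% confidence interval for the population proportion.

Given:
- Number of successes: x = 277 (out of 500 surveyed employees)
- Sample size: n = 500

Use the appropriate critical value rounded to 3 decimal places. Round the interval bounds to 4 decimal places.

Sample proportion: p̂ = 277/500 = 0.554000

Check conditions for normal approximation:
  np̂ = 277 ≥ 10 ✓
  n(1-p̂) = 223 ≥ 10 ✓

The sample is large enough, so use a z-interval (normal approximation) for the proportion.

For 98% confidence, z* = 2.326 (from standard normal table)

Standard error: SE = √(p̂(1-p̂)/n) = √(0.554000×0.446000/500) = 0.02222989

Margin of error: E = z* × SE = 2.326 × 0.02222989 = 0.051707

Z-interval: p̂ ± E = 0.554000 ± 0.051707 = (0.502293, 0.605707)

Rounded to 4 decimal places:

(0.5023, 0.6057)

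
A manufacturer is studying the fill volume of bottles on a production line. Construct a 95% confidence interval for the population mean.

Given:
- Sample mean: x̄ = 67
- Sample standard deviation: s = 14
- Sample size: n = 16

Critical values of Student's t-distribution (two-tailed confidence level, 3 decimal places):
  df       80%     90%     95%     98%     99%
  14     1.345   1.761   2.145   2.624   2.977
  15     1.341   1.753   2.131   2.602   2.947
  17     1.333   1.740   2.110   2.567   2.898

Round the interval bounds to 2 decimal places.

The population standard deviation σ is unknown (only the sample standard deviation s is given), so use a t-interval with df = n - 1 = 16 - 1 = 15.

For 95% confidence with df = 15, t* = 2.131 (from t-table)

Standard error: SE = s/√n = 14/√16 = 3.500000

Margin of error: E = t* × SE = 2.131 × 3.500000 = 7.4585

T-interval: x̄ ± E = 67 ± 7.4585 = (59.5415, 74.4585)

Rounded to 2 decimal places:

(59.54, 74.46)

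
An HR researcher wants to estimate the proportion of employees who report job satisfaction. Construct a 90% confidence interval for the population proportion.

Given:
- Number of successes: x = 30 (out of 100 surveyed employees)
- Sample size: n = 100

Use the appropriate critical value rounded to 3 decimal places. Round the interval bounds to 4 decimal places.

Sample proportion: p̂ = 30/100 = 0.300000

Check conditions for normal approximation:
  np̂ = 30 ≥ 10 ✓
  n(1-p̂) = 70 ≥ 10 ✓

The sample is large enough, so use a z-interval (normal approximation) for the proportion.

For 90% confidence, z* = 1.645 (from standard normal table)

Standard error: SE = √(p̂(1-p̂)/n) = √(0.300000×0.700000/100) = 0.04582576

Margin of error: E = z* × SE = 1.645 × 0.04582576 = 0.075383

Z-interval: p̂ ± E = 0.300000 ± 0.075383 = (0.224617, 0.375383)

Rounded to 4 decimal places:

(0.2246, 0.3754)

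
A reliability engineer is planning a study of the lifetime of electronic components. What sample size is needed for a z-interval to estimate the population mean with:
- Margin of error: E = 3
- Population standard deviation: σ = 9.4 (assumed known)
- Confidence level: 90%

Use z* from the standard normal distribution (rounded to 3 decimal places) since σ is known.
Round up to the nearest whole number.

Using z* since population σ is known (z-interval formula).

For 90% confidence, z* = 1.645 (from standard normal table)

Sample size formula for z-interval: n = (z*σ/E)²

n = (1.645 × 9.4 / 3)²
  = (5.154333)²
  = 26.5672

Round up to the nearest whole number: n = 27

27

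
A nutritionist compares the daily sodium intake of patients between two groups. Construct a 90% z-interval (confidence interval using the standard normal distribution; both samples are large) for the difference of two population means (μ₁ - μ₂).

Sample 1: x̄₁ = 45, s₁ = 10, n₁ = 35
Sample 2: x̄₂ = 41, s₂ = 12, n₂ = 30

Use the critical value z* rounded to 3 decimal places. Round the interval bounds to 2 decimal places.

Both samples are large (n₁ = 35 ≥ 30, n₂ = 30 ≥ 30), so a z-interval for the difference of means applies.

Point estimate: x̄₁ - x̄₂ = 45 - 41 = 4

Standard error: SE = √(s₁²/n₁ + s₂²/n₂)
= √(10²/35 + 12²/30)
= √(2.857143 + 4.800000)
= 2.767154

For 90% confidence, z* = 1.645 (from standard normal table)
Margin of error: E = z* × SE = 1.645 × 2.767154 = 4.5520

Z-interval: (x̄₁ - x̄₂) ± E = 4 ± 4.5520 = (-0.5520, 8.5520)

Rounded to 2 decimal places:

(-0.55, 8.55)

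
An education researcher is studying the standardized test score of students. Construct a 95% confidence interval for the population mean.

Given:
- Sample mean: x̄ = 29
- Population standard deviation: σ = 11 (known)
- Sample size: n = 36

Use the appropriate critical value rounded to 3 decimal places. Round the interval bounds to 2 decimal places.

The population standard deviation σ is known, so use a z-interval (standard normal critical value).

For 95% confidence, z* = 1.96 (from standard normal table)

Standard error: SE = σ/√n = 11/√36 = 1.833333

Margin of error: E = z* × SE = 1.96 × 1.833333 = 3.5933

Z-interval: x̄ ± E = 29 ± 3.5933 = (25.4067, 32.5933)

Rounded to 2 decimal places:

(25.41, 32.59)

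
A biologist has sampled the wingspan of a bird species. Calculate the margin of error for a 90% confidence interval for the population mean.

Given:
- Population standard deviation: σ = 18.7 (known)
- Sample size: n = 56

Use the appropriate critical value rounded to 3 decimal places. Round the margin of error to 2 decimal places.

The population standard deviation σ is known, so use the z-interval margin of error formula.

For 90% confidence, z* = 1.645 (from standard normal table)

Margin of error formula for z-interval: E = z* × σ/√n

E = 1.645 × 18.7/√56
  = 1.645 × 2.498893
  = 4.1107

Rounded to 2 decimal places:

4.11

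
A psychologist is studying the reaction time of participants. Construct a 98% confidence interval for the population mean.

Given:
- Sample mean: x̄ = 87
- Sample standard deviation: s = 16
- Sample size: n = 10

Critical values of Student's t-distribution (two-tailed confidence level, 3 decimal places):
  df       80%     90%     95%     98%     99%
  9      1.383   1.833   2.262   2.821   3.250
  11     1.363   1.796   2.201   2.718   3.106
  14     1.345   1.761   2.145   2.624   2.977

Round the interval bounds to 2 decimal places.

The population standard deviation σ is unknown (only the sample standard deviation s is given), so use a t-interval with df = n - 1 = 10 - 1 = 9.

For 98% confidence with df = 9, t* = 2.821 (from t-table)

Standard error: SE = s/√n = 16/√10 = 5.059644

Margin of error: E = t* × SE = 2.821 × 5.059644 = 14.2733

T-interval: x̄ ± E = 87 ± 14.2733 = (72.7267, 101.2733)

Rounded to 2 decimal places:

(72.73, 101.27)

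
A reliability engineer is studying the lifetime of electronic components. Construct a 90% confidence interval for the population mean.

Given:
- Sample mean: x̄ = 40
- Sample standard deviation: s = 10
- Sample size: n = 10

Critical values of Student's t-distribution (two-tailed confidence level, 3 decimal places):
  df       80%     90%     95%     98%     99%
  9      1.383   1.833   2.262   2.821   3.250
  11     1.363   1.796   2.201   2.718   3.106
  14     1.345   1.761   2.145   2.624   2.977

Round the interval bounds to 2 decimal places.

The population standard deviation σ is unknown (only the sample standard deviation s is given), so use a t-interval with df = n - 1 = 10 - 1 = 9.

For 90% confidence with df = 9, t* = 1.833 (from t-table)

Standard error: SE = s/√n = 10/√10 = 3.162278

Margin of error: E = t* × SE = 1.833 × 3.162278 = 5.7965

T-interval: x̄ ± E = 40 ± 5.7965 = (34.2035, 45.7965)

Rounded to 2 decimal places:

(34.20, 45.80)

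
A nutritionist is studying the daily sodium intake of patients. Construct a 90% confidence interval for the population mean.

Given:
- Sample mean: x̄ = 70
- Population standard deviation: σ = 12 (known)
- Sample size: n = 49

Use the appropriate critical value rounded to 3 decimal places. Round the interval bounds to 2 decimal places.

The population standard deviation σ is known, so use a z-interval (standard normal critical value).

For 90% confidence, z* = 1.645 (from standard normal table)

Standard error: SE = σ/√n = 12/√49 = 1.714286

Margin of error: E = z* × SE = 1.645 × 1.714286 = 2.8200

Z-interval: x̄ ± E = 70 ± 2.8200 = (67.1800, 72.8200)

Rounded to 2 decimal places:

(67.18, 72.82)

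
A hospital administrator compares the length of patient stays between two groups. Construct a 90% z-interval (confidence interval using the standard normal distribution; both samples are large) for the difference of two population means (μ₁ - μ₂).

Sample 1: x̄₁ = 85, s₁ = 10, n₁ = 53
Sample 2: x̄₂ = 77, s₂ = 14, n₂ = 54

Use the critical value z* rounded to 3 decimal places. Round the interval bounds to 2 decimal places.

Both samples are large (n₁ = 53 ≥ 30, n₂ = 54 ≥ 30), so a z-interval for the difference of means applies.

Point estimate: x̄₁ - x̄₂ = 85 - 77 = 8

Standard error: SE = √(s₁²/n₁ + s₂²/n₂)
= √(10²/53 + 14²/54)
= √(1.886792 + 3.629630)
= 2.348706

For 90% confidence, z* = 1.645 (from standard normal table)
Margin of error: E = z* × SE = 1.645 × 2.348706 = 3.8636

Z-interval: (x̄₁ - x̄₂) ± E = 8 ± 3.8636 = (4.1364, 11.8636)

Rounded to 2 decimal places:

(4.14, 11.86)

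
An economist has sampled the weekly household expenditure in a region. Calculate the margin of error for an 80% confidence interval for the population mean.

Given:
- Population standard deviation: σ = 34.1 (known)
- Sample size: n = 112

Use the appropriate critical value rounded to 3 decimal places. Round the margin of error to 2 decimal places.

The population standard deviation σ is known, so use the z-interval margin of error formula.

For 80% confidence, z* = 1.282 (from standard normal table)

Margin of error formula for z-interval: E = z* × σ/√n

E = 1.282 × 34.1/√112
  = 1.282 × 3.222147
  = 4.1308

Rounded to 2 decimal places:

4.13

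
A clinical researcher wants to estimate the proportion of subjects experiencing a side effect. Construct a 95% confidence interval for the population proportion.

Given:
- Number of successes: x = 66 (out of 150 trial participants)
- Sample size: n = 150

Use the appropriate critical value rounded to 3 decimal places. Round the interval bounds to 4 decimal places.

Sample proportion: p̂ = 66/150 = 0.440000

Check conditions for normal approximation:
  np̂ = 66 ≥ 10 ✓
  n(1-p̂) = 84 ≥ 10 ✓

The sample is large enough, so use a z-interval (normal approximation) for the proportion.

For 95% confidence, z* = 1.96 (from standard normal table)

Standard error: SE = √(p̂(1-p̂)/n) = √(0.440000×0.560000/150) = 0.04052982

Margin of error: E = z* × SE = 1.96 × 0.04052982 = 0.079438

Z-interval: p̂ ± E = 0.440000 ± 0.079438 = (0.360562, 0.519438)

Rounded to 4 decimal places:

(0.3606, 0.5194)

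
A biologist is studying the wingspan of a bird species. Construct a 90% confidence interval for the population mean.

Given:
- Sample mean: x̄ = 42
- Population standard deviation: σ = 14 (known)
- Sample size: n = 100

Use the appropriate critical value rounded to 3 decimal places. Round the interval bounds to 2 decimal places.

The population standard deviation σ is known, so use a z-interval (standard normal critical value).

For 90% confidence, z* = 1.645 (from standard normal table)

Standard error: SE = σ/√n = 14/√100 = 1.400000

Margin of error: E = z* × SE = 1.645 × 1.400000 = 2.3030

Z-interval: x̄ ± E = 42 ± 2.3030 = (39.6970, 44.3030)

Rounded to 2 decimal places:

(39.70, 44.30)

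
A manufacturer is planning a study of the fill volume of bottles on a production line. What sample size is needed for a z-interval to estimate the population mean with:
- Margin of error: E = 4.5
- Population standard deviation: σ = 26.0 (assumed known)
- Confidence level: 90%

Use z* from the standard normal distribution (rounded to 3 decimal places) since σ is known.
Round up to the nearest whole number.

Using z* since population σ is known (z-interval formula).

For 90% confidence, z* = 1.645 (from standard normal table)

Sample size formula for z-interval: n = (z*σ/E)²

n = (1.645 × 26.0 / 4.5)²
  = (9.504444)²
  = 90.3345

Round up to the nearest whole number: n = 91

91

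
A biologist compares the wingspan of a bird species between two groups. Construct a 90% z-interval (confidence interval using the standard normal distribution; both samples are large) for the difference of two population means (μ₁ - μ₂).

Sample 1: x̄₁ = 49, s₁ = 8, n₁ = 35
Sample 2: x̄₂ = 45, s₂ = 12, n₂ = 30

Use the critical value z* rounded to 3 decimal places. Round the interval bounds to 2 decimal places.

Both samples are large (n₁ = 35 ≥ 30, n₂ = 30 ≥ 30), so a z-interval for the difference of means applies.

Point estimate: x̄₁ - x̄₂ = 49 - 45 = 4

Standard error: SE = √(s₁²/n₁ + s₂²/n₂)
= √(8²/35 + 12²/30)
= √(1.828571 + 4.800000)
= 2.574601

For 90% confidence, z* = 1.645 (from standard normal table)
Margin of error: E = z* × SE = 1.645 × 2.574601 = 4.2352

Z-interval: (x̄₁ - x̄₂) ± E = 4 ± 4.2352 = (-0.2352, 8.2352)

Rounded to 2 decimal places:

(-0.24, 8.24)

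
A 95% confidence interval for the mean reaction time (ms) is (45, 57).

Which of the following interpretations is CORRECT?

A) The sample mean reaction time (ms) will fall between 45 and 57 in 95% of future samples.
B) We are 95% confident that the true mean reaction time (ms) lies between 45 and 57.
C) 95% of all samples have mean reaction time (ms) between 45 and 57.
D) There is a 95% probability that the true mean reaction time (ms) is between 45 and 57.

A confidence interval represents our confidence in the procedure, not a probability statement about the parameter.

Key concept: If we repeated this sampling process many times and computed a 95% CI each time, about 95% of those intervals would contain the true population parameter.

For this specific interval (45, 57):
- Midpoint (point estimate): 51
- Margin of error: 6

The correct interpretation is the one stating confidence that the true parameter lies in the interval — option B.

B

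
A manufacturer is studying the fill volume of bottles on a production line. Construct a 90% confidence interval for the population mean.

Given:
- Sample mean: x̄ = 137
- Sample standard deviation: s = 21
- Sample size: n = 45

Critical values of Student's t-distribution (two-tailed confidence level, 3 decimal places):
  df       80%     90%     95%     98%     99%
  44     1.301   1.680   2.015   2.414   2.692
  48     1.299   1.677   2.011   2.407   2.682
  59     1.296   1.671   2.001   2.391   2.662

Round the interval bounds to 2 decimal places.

The population standard deviation σ is unknown (only the sample standard deviation s is given), so use a t-interval with df = n - 1 = 45 - 1 = 44.

For 90% confidence with df = 44, t* = 1.680 (from t-table)

Standard error: SE = s/√n = 21/√45 = 3.130495

Margin of error: E = t* × SE = 1.680 × 3.130495 = 5.2592

T-interval: x̄ ± E = 137 ± 5.2592 = (131.7408, 142.2592)

Rounded to 2 decimal places:

(131.74, 142.26)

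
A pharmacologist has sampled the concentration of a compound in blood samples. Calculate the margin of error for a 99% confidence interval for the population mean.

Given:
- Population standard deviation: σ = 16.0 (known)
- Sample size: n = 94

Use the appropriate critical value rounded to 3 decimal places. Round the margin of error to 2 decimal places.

The population standard deviation σ is known, so use the z-interval margin of error formula.

For 99% confidence, z* = 2.576 (from standard normal table)

Margin of error formula for z-interval: E = z* × σ/√n

E = 2.576 × 16.0/√94
  = 2.576 × 1.650274
  = 4.2511

Rounded to 2 decimal places:

4.25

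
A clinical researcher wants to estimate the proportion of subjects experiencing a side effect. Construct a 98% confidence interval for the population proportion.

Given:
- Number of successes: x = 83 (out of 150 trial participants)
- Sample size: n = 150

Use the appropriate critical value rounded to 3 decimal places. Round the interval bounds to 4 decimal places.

Sample proportion: p̂ = 83/150 = 0.553333

Check conditions for normal approximation:
  np̂ = 83 ≥ 10 ✓
  n(1-p̂) = 67 ≥ 10 ✓

The sample is large enough, so use a z-interval (normal approximation) for the proportion.

For 98% confidence, z* = 2.326 (from standard normal table)

Standard error: SE = √(p̂(1-p̂)/n) = √(0.553333×0.446667/150) = 0.04059192

Margin of error: E = z* × SE = 2.326 × 0.04059192 = 0.094417

Z-interval: p̂ ± E = 0.553333 ± 0.094417 = (0.458917, 0.647750)

Rounded to 4 decimal places:

(0.4589, 0.6478)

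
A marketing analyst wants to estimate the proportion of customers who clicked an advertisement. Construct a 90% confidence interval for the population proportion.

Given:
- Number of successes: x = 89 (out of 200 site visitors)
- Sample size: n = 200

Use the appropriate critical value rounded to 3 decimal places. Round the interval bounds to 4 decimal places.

Sample proportion: p̂ = 89/200 = 0.445000

Check conditions for normal approximation:
  np̂ = 89 ≥ 10 ✓
  n(1-p̂) = 111 ≥ 10 ✓

The sample is large enough, so use a z-interval (normal approximation) for the proportion.

For 90% confidence, z* = 1.645 (from standard normal table)

Standard error: SE = √(p̂(1-p̂)/n) = √(0.445000×0.555000/200) = 0.03514079

Margin of error: E = z* × SE = 1.645 × 0.03514079 = 0.057807

Z-interval: p̂ ± E = 0.445000 ± 0.057807 = (0.387193, 0.502807)

Rounded to 4 decimal places:

(0.3872, 0.5028)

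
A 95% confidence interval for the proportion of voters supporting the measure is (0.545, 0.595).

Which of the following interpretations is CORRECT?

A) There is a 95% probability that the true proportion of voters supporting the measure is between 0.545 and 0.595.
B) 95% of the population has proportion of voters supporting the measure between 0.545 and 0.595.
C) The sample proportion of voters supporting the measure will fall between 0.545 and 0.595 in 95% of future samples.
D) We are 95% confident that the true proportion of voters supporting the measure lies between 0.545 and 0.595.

A confidence interval represents our confidence in the procedure, not a probability statement about the parameter.

Key concept: If we repeated this sampling process many times and computed a 95% CI each time, about 95% of those intervals would contain the true population parameter.

For this specific interval (0.545, 0.595):
- Midpoint (point estimate): 0.57
- Margin of error: 0.025

The correct interpretation is the one stating confidence that the true parameter lies in the interval — option D.

D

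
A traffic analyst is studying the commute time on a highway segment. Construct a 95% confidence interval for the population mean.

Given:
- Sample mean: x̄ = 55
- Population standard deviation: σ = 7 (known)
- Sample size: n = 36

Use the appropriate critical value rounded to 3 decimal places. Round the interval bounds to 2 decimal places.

The population standard deviation σ is known, so use a z-interval (standard normal critical value).

For 95% confidence, z* = 1.96 (from standard normal table)

Standard error: SE = σ/√n = 7/√36 = 1.166667

Margin of error: E = z* × SE = 1.96 × 1.166667 = 2.2867

Z-interval: x̄ ± E = 55 ± 2.2867 = (52.7133, 57.2867)

Rounded to 2 decimal places:

(52.71, 57.29)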